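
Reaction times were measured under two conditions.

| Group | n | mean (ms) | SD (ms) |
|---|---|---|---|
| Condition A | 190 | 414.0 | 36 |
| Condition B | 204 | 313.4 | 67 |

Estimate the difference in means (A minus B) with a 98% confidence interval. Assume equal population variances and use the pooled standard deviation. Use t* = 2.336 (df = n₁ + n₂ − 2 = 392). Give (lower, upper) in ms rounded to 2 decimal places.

s_p = √[((n₁−1)s₁² + (n₂−1)s₂²)/(n₁+n₂−2)] = √[(189·36² + 203·67²)/392] = 54.3095.
SE = 54.3095·√(1/190 + 1/204) = 5.4756.
With t* = 2.336, margin = 2.336 × 5.4756 = 12.7910.
x̄₁ − x̄₂ = 414.0 − 313.4 = 100.6000; interval 100.6000 ± 12.7910 = (87.81, 113.39).

(87.81, 113.39)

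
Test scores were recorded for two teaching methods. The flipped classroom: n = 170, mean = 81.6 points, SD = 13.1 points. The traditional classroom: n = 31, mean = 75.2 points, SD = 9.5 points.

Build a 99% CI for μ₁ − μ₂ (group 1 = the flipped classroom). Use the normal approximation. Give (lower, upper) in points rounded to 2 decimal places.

Per-group SEs: s₁/√n₁ = 13.1/√170 = 1.0047, s₂/√n₂ = 9.5/√31 = 1.7063.
Unpooled SE of the difference: √(1.00942209 + 2.91145969) = 1.9801.
Margin of error = z* · SE = 2.576 × 1.9801 = 5.1007.
x̄₁ − x̄₂ = 81.6 − 75.2 = 6.4000.
CI: 6.4000 ± 5.1007 = (1.30, 11.50).

(1.30, 11.50)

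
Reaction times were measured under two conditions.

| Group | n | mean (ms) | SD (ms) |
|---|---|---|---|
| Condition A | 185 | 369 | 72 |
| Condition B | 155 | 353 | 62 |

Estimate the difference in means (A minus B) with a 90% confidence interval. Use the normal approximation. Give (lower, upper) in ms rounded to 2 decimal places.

Per-group SEs: s₁/√n₁ = 72/√185 = 5.2935, s₂/√n₂ = 62/√155 = 4.9800.
Unpooled SE of the difference: √(28.02114225 + 24.8004) = 7.2678.
Margin of error = z* · SE = 1.645 × 7.2678 = 11.9555.
x̄₁ − x̄₂ = 369 − 353 = 16.0000.
CI: 16.0000 ± 11.9555 = (4.04, 27.96).

(4.04, 27.96)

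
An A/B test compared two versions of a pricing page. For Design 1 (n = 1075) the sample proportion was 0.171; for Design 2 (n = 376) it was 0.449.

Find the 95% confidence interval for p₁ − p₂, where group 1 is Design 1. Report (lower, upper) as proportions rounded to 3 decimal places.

(-0.333, -0.223)

The two standard errors are √(0.1710×0.8290/1075) = 0.01148 and √(0.4490×0.5510/376) = 0.02565.
Because the samples are independent, SE_diff = √(0.01148² + 0.02565²) = 0.02810.
Using z* = 1.960 for 95%, ME = 1.960 × 0.02810 = 0.05508.
p̂₁ − p̂₂ = -0.2780; interval -0.2780 ± 0.05508 gives (-0.333, -0.223).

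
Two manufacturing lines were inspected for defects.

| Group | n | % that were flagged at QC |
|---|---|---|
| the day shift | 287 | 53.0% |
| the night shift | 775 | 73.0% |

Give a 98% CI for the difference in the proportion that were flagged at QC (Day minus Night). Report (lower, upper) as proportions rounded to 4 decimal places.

(-0.2779, -0.1221)

The two standard errors are √(0.5300×0.4700/287) = 0.02946 and √(0.7300×0.2700/775) = 0.01595.
Because the samples are independent, SE_diff = √(0.02946² + 0.01595²) = 0.03350.
Using z* = 2.326 for 98%, ME = 2.326 × 0.03350 = 0.07792.
p̂₁ − p̂₂ = -0.2000; interval -0.2000 ± 0.07792 gives (-0.2779, -0.1221).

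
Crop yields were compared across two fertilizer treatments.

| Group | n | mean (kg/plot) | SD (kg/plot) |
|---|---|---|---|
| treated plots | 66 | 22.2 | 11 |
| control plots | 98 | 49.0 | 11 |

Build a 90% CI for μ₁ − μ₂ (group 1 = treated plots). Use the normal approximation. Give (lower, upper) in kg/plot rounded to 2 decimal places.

Per-group SEs: s₁/√n₁ = 11/√66 = 1.3540, s₂/√n₂ = 11/√98 = 1.1112.
Unpooled SE of the difference: √(1.833316 + 1.23476544) = 1.7516.
Margin of error = z* · SE = 1.645 × 1.7516 = 2.8814.
x̄₁ − x̄₂ = 22.2 − 49.0 = -26.8000.
CI: -26.8000 ± 2.8814 = (-29.68, -23.92).

(-29.68, -23.92)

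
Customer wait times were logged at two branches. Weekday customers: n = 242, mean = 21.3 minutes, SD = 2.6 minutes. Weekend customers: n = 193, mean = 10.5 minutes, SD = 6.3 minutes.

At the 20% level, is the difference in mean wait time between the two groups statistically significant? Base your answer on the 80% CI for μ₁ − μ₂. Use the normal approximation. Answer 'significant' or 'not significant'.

significant

SE₁ = s₁/√n₁ = 2.6/√242 = 0.1671; SE₂ = 6.3/√193 = 0.4535.
Independent samples, unequal variances: SE_diff = √(SE₁² + SE₂²) = √(0.02792241 + 0.20566225) = 0.4833.
z* = 1.282, so margin of error = 1.282 × 0.4833 = 0.6196.
Difference in means = 21.3 − 10.5 = 10.8000.
10.8000 ± 0.6196 → (10.1804, 11.4196).
The interval (10.1804, 11.4196) does not contain 0, so the difference is significant.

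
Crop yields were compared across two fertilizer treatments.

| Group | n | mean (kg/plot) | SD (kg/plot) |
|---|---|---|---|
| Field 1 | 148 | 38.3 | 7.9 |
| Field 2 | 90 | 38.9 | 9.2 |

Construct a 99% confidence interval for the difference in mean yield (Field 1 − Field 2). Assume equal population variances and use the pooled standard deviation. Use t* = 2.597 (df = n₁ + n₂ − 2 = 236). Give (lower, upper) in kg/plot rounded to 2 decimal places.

(-3.52, 2.32)

s_p = √[((n₁−1)s₁² + (n₂−1)s₂²)/(n₁+n₂−2)] = √[(147·7.9² + 89·9.2²)/236] = 8.4139.
SE = 8.4139·√(1/148 + 1/90) = 1.1247.
With t* = 2.597, margin = 2.597 × 1.1247 = 2.9208.
x̄₁ − x̄₂ = 38.3 − 38.9 = -0.6000; interval -0.6000 ± 2.9208 = (-3.52, 2.32).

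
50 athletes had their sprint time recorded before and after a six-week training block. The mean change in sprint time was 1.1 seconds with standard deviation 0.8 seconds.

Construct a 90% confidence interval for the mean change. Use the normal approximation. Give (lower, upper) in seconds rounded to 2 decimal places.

(0.91, 1.29)

Paired design: SE = s_d/√n = 0.8/√50 = 0.1131.
z* = 1.645; margin of error = 1.645 × 0.1131 = 0.1860.
1.1 ± 0.1860 → (0.91, 1.29).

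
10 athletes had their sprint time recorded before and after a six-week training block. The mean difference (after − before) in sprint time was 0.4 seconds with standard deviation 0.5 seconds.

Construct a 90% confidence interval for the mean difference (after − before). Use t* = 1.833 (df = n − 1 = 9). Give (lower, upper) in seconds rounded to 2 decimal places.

(0.11, 0.69)

Paired design: SE = s_d/√n = 0.5/√10 = 0.1581.
t* = 1.833; margin of error = 1.833 × 0.1581 = 0.2898.
0.4 ± 0.2898 → (0.11, 0.69).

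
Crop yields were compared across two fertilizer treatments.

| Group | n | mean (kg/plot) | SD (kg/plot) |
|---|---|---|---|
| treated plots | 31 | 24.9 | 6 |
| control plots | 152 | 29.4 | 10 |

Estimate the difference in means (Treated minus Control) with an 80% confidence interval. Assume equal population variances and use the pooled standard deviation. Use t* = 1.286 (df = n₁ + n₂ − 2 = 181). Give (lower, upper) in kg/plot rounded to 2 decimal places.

Pooled variance s_p² = [30·6² + 151·10²] / (31+152−2) = 89.3923, so s_p = 9.4548.
SE_diff = s_p·√(1/n₁ + 1/n₂) = 9.4548·√(1/31 + 1/152) = 1.8633.
t* = 1.286; margin = 1.286 × 1.8633 = 2.3962.
Difference = 24.9 − 29.4 = -4.5000.
-4.5000 ± 2.3962 → (-6.90, -2.10).

(-6.90, -2.10)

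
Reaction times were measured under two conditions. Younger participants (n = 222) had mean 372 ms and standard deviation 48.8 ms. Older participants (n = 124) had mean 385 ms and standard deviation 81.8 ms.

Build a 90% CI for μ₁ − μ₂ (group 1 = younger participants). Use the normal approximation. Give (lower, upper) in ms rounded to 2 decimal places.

Per-group SEs: s₁/√n₁ = 48.8/√222 = 3.2752, s₂/√n₂ = 81.8/√124 = 7.3459.
Unpooled SE of the difference: √(10.72693504 + 53.96224681) = 8.0430.
Margin of error = z* · SE = 1.645 × 8.0430 = 13.2307.
x̄₁ − x̄₂ = 372 − 385 = -13.0000.
CI: -13.0000 ± 13.2307 = (-26.23, 0.23).

(-26.23, 0.23)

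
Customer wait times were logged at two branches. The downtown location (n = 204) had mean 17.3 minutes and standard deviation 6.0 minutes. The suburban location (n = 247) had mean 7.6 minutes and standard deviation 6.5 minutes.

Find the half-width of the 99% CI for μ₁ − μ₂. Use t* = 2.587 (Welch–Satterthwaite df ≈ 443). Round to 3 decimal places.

1.525

Standard errors of each mean: 6.0/√204 = 0.4201 and 6.5/√247 = 0.4136.
SE(x̄₁ − x̄₂) = √(0.4201² + 0.4136²) = 0.5895 for independent samples with unequal variances.
With t* = 2.587, the margin is 2.587 × 0.5895 = 1.5250.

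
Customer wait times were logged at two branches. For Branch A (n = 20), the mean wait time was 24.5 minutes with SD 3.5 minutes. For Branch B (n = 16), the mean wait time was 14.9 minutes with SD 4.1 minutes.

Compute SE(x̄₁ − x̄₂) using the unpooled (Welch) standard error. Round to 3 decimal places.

Standard errors of each mean: 3.5/√20 = 0.7826 and 4.1/√16 = 1.0250.
SE(x̄₁ − x̄₂) = √(0.7826² + 1.0250²) = 1.2896 for independent samples with unequal variances.

1.290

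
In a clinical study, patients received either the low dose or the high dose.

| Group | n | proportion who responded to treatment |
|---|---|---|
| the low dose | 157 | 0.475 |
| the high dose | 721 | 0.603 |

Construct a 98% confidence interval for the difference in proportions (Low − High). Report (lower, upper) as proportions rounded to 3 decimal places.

Each SE is √(p̂(1−p̂)/n): √(0.4750·0.5250/157) = 0.03985 and √(0.6030·0.3970/721) = 0.01822.
SE(p̂₁ − p̂₂) = √(SE₁² + SE₂²) = √(0.0015880225 + 0.0003319684) = 0.04382, since the two samples are independent.
At 98% confidence z* = 2.326; margin = 2.326 × 0.04382 = 0.10193.
The difference is 0.4750 − 0.6030 = -0.1280, so the interval is -0.1280 ± 0.10193 = (-0.230, -0.026).

(-0.230, -0.026)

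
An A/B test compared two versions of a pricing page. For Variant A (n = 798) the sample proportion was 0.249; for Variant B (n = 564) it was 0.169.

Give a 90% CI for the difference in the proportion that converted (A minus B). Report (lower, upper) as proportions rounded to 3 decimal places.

(0.044, 0.116)

SE₁ = √(p̂₁(1−p̂₁)/n₁) = √(0.2490·0.7510/798) = 0.01531; SE₂ = √(0.1690·0.8310/564) = 0.01578.
Independent samples: SE of the difference = √(SE₁² + SE₂²) = √(0.0002343961 + 0.0002490084) = 0.02199.
z* for 90% confidence is 1.645, so the margin of error is 1.645 × 0.02199 = 0.03617.
Point estimate p̂₁ − p̂₂ = 0.2490 − 0.1690 = 0.0800.
0.0800 ± 0.03617 → (0.044, 0.116).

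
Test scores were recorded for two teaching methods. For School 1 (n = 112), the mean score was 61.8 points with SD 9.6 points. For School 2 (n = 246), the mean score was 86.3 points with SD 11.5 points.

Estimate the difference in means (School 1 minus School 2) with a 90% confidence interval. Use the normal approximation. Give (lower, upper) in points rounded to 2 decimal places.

Per-group SEs: s₁/√n₁ = 9.6/√112 = 0.9071, s₂/√n₂ = 11.5/√246 = 0.7332.
Unpooled SE of the difference: √(0.82283041 + 0.53758224) = 1.1664.
Margin of error = z* · SE = 1.645 × 1.1664 = 1.9187.
x̄₁ − x̄₂ = 61.8 − 86.3 = -24.5000.
CI: -24.5000 ± 1.9187 = (-26.42, -22.58).

(-26.42, -22.58)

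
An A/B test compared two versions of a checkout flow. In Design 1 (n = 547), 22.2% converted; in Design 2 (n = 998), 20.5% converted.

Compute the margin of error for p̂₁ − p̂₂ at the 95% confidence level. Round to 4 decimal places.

0.0429

SE₁ = √(p̂₁(1−p̂₁)/n₁) = √(0.2220·0.7780/547) = 0.01777; SE₂ = √(0.2050·0.7950/998) = 0.01278.
Independent samples: SE of the difference = √(SE₁² + SE₂²) = √(0.0003157729 + 0.0001633284) = 0.02189.
z* for 95% confidence is 1.960, so the margin of error is 1.960 × 0.02189 = 0.04290.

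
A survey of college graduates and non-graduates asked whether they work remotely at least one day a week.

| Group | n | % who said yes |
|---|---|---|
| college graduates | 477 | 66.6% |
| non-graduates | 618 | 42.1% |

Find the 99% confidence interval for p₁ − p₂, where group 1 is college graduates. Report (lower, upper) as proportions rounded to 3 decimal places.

(0.169, 0.321)

The two standard errors are √(0.6660×0.3340/477) = 0.02159 and √(0.4210×0.5790/618) = 0.01986.
Because the samples are independent, SE_diff = √(0.02159² + 0.01986²) = 0.02934.
Using z* = 2.576 for 99%, ME = 2.576 × 0.02934 = 0.07558.
p̂₁ − p̂₂ = 0.2450; interval 0.2450 ± 0.07558 gives (0.169, 0.321).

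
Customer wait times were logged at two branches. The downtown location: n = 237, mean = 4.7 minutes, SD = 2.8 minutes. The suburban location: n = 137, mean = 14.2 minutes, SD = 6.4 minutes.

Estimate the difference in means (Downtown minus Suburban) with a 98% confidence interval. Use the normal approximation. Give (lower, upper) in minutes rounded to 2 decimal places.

(-10.84, -8.16)

SE₁ = s₁/√n₁ = 2.8/√237 = 0.1819; SE₂ = 6.4/√137 = 0.5468.
Independent samples, unequal variances: SE_diff = √(SE₁² + SE₂²) = √(0.03308761 + 0.29899024) = 0.5763.
z* = 2.326, so margin of error = 2.326 × 0.5763 = 1.3405.
Difference in means = 4.7 − 14.2 = -9.5000.
-9.5000 ± 1.3405 → (-10.84, -8.16).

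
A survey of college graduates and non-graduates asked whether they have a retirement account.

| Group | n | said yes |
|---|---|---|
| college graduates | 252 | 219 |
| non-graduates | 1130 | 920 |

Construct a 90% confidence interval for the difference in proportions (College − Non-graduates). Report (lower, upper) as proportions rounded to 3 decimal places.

(0.015, 0.095)

Sample proportions: 219/252 = 0.8690, 920/1130 = 0.8142.
Each SE is √(p̂(1−p̂)/n): √(0.8690·0.1310/252) = 0.02125 and √(0.8142·0.1858/1130) = 0.01157.
SE(p̂₁ − p̂₂) = √(SE₁² + SE₂²) = √(0.0004515625 + 0.0001338649) = 0.02420, since the two samples are independent.
At 90% confidence z* = 1.645; margin = 1.645 × 0.02420 = 0.03981.
The difference is 0.8690 − 0.8142 = 0.0548, so the interval is 0.0548 ± 0.03981 = (0.015, 0.095).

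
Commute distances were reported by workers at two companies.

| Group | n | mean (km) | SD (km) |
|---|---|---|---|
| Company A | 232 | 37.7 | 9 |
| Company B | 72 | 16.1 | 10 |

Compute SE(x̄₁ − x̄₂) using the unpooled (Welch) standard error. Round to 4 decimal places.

Per-group SEs: s₁/√n₁ = 9/√232 = 0.5909, s₂/√n₂ = 10/√72 = 1.1785.
Unpooled SE of the difference: √(0.34916281 + 1.38886225) = 1.3183.

1.3183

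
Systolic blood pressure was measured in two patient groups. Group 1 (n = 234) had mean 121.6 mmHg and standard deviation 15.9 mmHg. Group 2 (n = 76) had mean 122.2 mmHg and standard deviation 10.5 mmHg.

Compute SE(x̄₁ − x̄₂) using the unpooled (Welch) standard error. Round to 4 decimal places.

SE₁ = s₁/√n₁ = 15.9/√234 = 1.0394; SE₂ = 10.5/√76 = 1.2044.
Independent samples, unequal variances: SE_diff = √(SE₁² + SE₂²) = √(1.08035236 + 1.45057936) = 1.5909.

1.5909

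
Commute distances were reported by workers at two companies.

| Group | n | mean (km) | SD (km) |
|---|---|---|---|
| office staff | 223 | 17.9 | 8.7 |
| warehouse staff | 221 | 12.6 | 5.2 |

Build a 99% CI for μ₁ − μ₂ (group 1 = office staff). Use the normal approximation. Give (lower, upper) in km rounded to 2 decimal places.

(3.55, 7.05)

Per-group SEs: s₁/√n₁ = 8.7/√223 = 0.5826, s₂/√n₂ = 5.2/√221 = 0.3498.
Unpooled SE of the difference: √(0.33942276 + 0.12236004) = 0.6795.
Margin of error = z* · SE = 2.576 × 0.6795 = 1.7504.
x̄₁ − x̄₂ = 17.9 − 12.6 = 5.3000.
CI: 5.3000 ± 1.7504 = (3.55, 7.05).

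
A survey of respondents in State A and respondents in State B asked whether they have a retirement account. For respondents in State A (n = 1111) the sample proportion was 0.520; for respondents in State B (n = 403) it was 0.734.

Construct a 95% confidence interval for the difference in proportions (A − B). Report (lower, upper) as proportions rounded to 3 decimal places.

(-0.266, -0.162)

Each SE is √(p̂(1−p̂)/n): √(0.5200·0.4800/1111) = 0.01499 and √(0.7340·0.2660/403) = 0.02201.
SE(p̂₁ − p̂₂) = √(SE₁² + SE₂²) = √(0.0002247001 + 0.0004844401) = 0.02663, since the two samples are independent.
At 95% confidence z* = 1.960; margin = 1.960 × 0.02663 = 0.05219.
The difference is 0.5200 − 0.7340 = -0.2140, so the interval is -0.2140 ± 0.05219 = (-0.266, -0.162).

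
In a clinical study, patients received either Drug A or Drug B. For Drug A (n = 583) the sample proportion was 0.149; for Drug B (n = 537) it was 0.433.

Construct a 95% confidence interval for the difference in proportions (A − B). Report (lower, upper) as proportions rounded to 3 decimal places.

(-0.335, -0.233)

SE₁ = √(p̂₁(1−p̂₁)/n₁) = √(0.1490·0.8510/583) = 0.01475; SE₂ = √(0.4330·0.5670/537) = 0.02138.
Independent samples: SE of the difference = √(SE₁² + SE₂²) = √(0.0002175625 + 0.0004571044) = 0.02597.
z* for 95% confidence is 1.960, so the margin of error is 1.960 × 0.02597 = 0.05090.
Point estimate p̂₁ − p̂₂ = 0.1490 − 0.4330 = -0.2840.
-0.2840 ± 0.05090 → (-0.335, -0.233).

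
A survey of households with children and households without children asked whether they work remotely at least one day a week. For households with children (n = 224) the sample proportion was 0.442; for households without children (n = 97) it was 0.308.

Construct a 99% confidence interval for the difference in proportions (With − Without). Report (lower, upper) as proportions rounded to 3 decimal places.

(-0.014, 0.282)

The two standard errors are √(0.4420×0.5580/224) = 0.03318 and √(0.3080×0.6920/97) = 0.04688.
Because the samples are independent, SE_diff = √(0.03318² + 0.04688²) = 0.05743.
Using z* = 2.576 for 99%, ME = 2.576 × 0.05743 = 0.14794.
p̂₁ − p̂₂ = 0.1340; interval 0.1340 ± 0.14794 gives (-0.014, 0.282).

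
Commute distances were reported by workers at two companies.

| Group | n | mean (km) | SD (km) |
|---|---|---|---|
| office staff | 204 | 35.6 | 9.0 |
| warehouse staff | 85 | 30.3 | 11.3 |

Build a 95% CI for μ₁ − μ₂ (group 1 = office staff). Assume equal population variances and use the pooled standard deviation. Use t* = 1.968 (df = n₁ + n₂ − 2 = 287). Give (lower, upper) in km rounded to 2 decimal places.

Pooled variance s_p² = [203·9.0² + 84·11.3²] / (204+85−2) = 94.6654, so s_p = 9.7296.
SE_diff = s_p·√(1/n₁ + 1/n₂) = 9.7296·√(1/204 + 1/85) = 1.2561.
t* = 1.968; margin = 1.968 × 1.2561 = 2.4720.
Difference = 35.6 − 30.3 = 5.3000.
5.3000 ± 2.4720 → (2.83, 7.77).

(2.83, 7.77)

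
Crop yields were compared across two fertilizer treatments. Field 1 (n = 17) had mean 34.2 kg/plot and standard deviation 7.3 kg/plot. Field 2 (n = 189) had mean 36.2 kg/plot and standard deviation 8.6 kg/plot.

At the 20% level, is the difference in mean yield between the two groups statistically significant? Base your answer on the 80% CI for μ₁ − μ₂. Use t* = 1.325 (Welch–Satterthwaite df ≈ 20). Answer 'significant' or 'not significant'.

not significant

SE₁ = s₁/√n₁ = 7.3/√17 = 1.7705; SE₂ = 8.6/√189 = 0.6256.
Independent samples, unequal variances: SE_diff = √(SE₁² + SE₂²) = √(3.13467025 + 0.39137536) = 1.8778.
t* = 1.325, so margin of error = 1.325 × 1.8778 = 2.4881.
Difference in means = 34.2 − 36.2 = -2.0000.
-2.0000 ± 2.4881 → (-4.4881, 0.4881).
The interval (-4.4881, 0.4881) contains 0, so the difference is not significant.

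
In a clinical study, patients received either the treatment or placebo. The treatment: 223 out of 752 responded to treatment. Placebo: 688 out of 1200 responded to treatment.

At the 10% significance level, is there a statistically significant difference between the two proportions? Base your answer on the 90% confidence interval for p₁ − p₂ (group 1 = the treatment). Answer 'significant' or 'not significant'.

significant

First, p̂₁ = 223/752 = 0.2965; p̂₂ = 688/1200 = 0.5733.
The two standard errors are √(0.2965×0.7035/752) = 0.01665 and √(0.5733×0.4267/1200) = 0.01428.
Because the samples are independent, SE_diff = √(0.01665² + 0.01428²) = 0.02193.
Using z* = 1.645 for 90%, ME = 1.645 × 0.02193 = 0.03607.
p̂₁ − p̂₂ = -0.2768; interval -0.2768 ± 0.03607 gives (-0.31287, -0.24073).
The interval (-0.31287, -0.24073) does not contain 0, so the difference is significant.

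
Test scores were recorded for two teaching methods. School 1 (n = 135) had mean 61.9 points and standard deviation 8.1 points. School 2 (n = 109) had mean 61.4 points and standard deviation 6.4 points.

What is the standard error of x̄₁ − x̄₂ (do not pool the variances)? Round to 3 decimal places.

SE₁ = s₁/√n₁ = 8.1/√135 = 0.6971; SE₂ = 6.4/√109 = 0.6130.
Independent samples, unequal variances: SE_diff = √(SE₁² + SE₂²) = √(0.48594841 + 0.375769) = 0.9283.

0.928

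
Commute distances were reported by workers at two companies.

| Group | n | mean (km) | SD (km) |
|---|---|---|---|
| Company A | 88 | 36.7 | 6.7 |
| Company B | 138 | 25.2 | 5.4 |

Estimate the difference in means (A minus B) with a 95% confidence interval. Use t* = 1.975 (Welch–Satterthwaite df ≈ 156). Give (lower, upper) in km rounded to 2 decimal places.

Standard errors of each mean: 6.7/√88 = 0.7142 and 5.4/√138 = 0.4597.
SE(x̄₁ − x̄₂) = √(0.7142² + 0.4597²) = 0.8494 for independent samples with unequal variances.
With t* = 1.975, the margin is 1.975 × 0.8494 = 1.6776.
x̄₁ − x̄₂ = 36.7 − 25.2 = 11.5000; the interval is 11.5000 ± 1.6776 = (9.82, 13.18).

(9.82, 13.18)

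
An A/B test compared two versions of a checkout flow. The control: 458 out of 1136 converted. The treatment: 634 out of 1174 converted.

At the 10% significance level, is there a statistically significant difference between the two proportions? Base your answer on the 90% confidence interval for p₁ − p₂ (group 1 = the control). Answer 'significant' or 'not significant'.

significant

p̂₁ = 458/1136 = 0.4032 and p̂₂ = 634/1174 = 0.5400.
SE₁ = √(p̂₁(1−p̂₁)/n₁) = √(0.4032·0.5968/1136) = 0.01455; SE₂ = √(0.5400·0.4600/1174) = 0.01455.
Independent samples: SE of the difference = √(SE₁² + SE₂²) = √(0.0002117025 + 0.0002117025) = 0.02058.
z* for 90% confidence is 1.645, so the margin of error is 1.645 × 0.02058 = 0.03385.
Point estimate p̂₁ − p̂₂ = 0.4032 − 0.5400 = -0.1368.
-0.1368 ± 0.03385 → (-0.17065, -0.10295).
The interval (-0.17065, -0.10295) does not contain 0, so the difference is significant.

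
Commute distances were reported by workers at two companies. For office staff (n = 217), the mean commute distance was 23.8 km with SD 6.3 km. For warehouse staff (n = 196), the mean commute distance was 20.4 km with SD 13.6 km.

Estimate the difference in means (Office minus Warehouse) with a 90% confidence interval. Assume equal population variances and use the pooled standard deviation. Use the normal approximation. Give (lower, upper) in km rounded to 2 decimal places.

s_p = √[((n₁−1)s₁² + (n₂−1)s₂²)/(n₁+n₂−2)] = √[(216·6.3² + 195·13.6²)/411] = 10.4218.
SE = 10.4218·√(1/217 + 1/196) = 1.0270.
With z* = 1.645, margin = 1.645 × 1.0270 = 1.6894.
x̄₁ − x̄₂ = 23.8 − 20.4 = 3.4000; interval 3.4000 ± 1.6894 = (1.71, 5.09).

(1.71, 5.09)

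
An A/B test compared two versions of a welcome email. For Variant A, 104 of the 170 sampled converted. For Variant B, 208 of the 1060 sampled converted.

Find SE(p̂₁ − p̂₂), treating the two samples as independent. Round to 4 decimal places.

0.0393

First, p̂₁ = 104/170 = 0.6118; p̂₂ = 208/1060 = 0.1962.
The two standard errors are √(0.6118×0.3882/170) = 0.03738 and √(0.1962×0.8038/1060) = 0.01220.
Because the samples are independent, SE_diff = √(0.03738² + 0.01220²) = 0.03932.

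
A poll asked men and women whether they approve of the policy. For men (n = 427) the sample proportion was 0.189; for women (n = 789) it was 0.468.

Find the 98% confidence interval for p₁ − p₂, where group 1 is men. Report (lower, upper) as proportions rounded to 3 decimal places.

Each SE is √(p̂(1−p̂)/n): √(0.1890·0.8110/427) = 0.01895 and √(0.4680·0.5320/789) = 0.01776.
SE(p̂₁ − p̂₂) = √(SE₁² + SE₂²) = √(0.0003591025 + 0.0003154176) = 0.02597, since the two samples are independent.
At 98% confidence z* = 2.326; margin = 2.326 × 0.02597 = 0.06041.
The difference is 0.1890 − 0.4680 = -0.2790, so the interval is -0.2790 ± 0.06041 = (-0.339, -0.219).

(-0.339, -0.219)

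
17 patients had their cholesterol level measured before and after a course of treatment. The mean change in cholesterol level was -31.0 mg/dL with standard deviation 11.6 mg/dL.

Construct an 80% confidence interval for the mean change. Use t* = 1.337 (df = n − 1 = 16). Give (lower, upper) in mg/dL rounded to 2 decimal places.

(-34.76, -27.24)

This is a matched-pairs design, so SE = s_d/√n = 11.6/√17 = 2.8134.
Margin = 1.337 × 2.8134 = 3.7615; the interval is -31.0 ± 3.7615 = (-34.76, -27.24).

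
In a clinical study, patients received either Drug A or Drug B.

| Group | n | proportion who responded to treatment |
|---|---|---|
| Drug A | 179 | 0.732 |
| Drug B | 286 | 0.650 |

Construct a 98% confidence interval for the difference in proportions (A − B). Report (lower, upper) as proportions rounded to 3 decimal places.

(-0.019, 0.183)

Each SE is √(p̂(1−p̂)/n): √(0.7320·0.2680/179) = 0.03311 and √(0.6500·0.3500/286) = 0.02820.
SE(p̂₁ − p̂₂) = √(SE₁² + SE₂²) = √(0.0010962721 + 0.00079524) = 0.04349, since the two samples are independent.
At 98% confidence z* = 2.326; margin = 2.326 × 0.04349 = 0.10116.
The difference is 0.7320 − 0.6500 = 0.0820, so the interval is 0.0820 ± 0.10116 = (-0.019, 0.183).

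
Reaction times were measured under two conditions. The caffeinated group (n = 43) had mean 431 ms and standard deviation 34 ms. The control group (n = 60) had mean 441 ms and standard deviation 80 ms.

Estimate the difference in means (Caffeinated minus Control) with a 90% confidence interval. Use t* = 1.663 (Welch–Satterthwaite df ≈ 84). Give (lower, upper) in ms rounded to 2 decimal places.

Standard errors of each mean: 34/√43 = 5.1850 and 80/√60 = 10.3280.
SE(x̄₁ − x̄₂) = √(5.1850² + 10.3280²) = 11.5565 for independent samples with unequal variances.
With t* = 1.663, the margin is 1.663 × 11.5565 = 19.2185.
x̄₁ − x̄₂ = 431 − 441 = -10.0000; the interval is -10.0000 ± 19.2185 = (-29.22, 9.22).

(-29.22, 9.22)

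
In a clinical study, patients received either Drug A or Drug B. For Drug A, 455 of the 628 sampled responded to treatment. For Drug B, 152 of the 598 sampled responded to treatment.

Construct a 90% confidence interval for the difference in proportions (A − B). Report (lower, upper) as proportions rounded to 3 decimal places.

(0.429, 0.512)

Sample proportions: 455/628 = 0.7245, 152/598 = 0.2542.
Each SE is √(p̂(1−p̂)/n): √(0.7245·0.2755/628) = 0.01783 and √(0.2542·0.7458/598) = 0.01781.
SE(p̂₁ − p̂₂) = √(SE₁² + SE₂²) = √(0.0003179089 + 0.0003171961) = 0.02520, since the two samples are independent.
At 90% confidence z* = 1.645; margin = 1.645 × 0.02520 = 0.04145.
The difference is 0.7245 − 0.2542 = 0.4703, so the interval is 0.4703 ± 0.04145 = (0.429, 0.512).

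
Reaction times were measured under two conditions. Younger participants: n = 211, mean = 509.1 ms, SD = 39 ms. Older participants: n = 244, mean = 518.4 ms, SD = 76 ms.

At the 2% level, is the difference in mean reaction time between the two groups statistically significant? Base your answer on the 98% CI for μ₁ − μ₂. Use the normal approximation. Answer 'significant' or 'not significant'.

Standard errors of each mean: 39/√211 = 2.6849 and 76/√244 = 4.8654.
SE(x̄₁ − x̄₂) = √(2.6849² + 4.8654²) = 5.5571 for independent samples with unequal variances.
With z* = 2.326, the margin is 2.326 × 5.5571 = 12.9258.
x̄₁ − x̄₂ = 509.1 − 518.4 = -9.3000; the interval is -9.3000 ± 12.9258 = (-22.2258, 3.6258).
The interval (-22.2258, 3.6258) contains 0, so the difference is not significant.

not significant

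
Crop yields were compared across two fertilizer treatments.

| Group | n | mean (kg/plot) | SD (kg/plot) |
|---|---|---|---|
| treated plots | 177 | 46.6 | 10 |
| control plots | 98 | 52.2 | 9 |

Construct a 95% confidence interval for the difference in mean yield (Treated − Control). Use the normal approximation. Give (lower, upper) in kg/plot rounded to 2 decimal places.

Per-group SEs: s₁/√n₁ = 10/√177 = 0.7516, s₂/√n₂ = 9/√98 = 0.9091.
Unpooled SE of the difference: √(0.56490256 + 0.82646281) = 1.1796.
Margin of error = z* · SE = 1.960 × 1.1796 = 2.3120.
x̄₁ − x̄₂ = 46.6 − 52.2 = -5.6000.
CI: -5.6000 ± 2.3120 = (-7.91, -3.29).

(-7.91, -3.29)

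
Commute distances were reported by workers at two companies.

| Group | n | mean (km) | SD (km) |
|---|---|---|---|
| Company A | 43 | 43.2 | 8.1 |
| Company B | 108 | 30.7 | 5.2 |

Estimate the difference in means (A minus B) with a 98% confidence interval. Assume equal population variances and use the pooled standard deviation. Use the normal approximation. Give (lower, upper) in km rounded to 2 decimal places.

(9.92, 15.08)

s_p = √[((n₁−1)s₁² + (n₂−1)s₂²)/(n₁+n₂−2)] = √[(42·8.1² + 107·5.2²)/149] = 6.1573.
SE = 6.1573·√(1/43 + 1/108) = 1.1103.
With z* = 2.326, margin = 2.326 × 1.1103 = 2.5826.
x̄₁ − x̄₂ = 43.2 − 30.7 = 12.5000; interval 12.5000 ± 2.5826 = (9.92, 15.08).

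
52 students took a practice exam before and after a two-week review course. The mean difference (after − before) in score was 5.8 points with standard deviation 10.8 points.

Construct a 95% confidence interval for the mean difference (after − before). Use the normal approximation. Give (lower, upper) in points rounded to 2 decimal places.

(2.86, 8.74)

Paired design: SE = s_d/√n = 10.8/√52 = 1.4977.
z* = 1.960; margin of error = 1.960 × 1.4977 = 2.9355.
5.8 ± 2.9355 → (2.86, 8.74).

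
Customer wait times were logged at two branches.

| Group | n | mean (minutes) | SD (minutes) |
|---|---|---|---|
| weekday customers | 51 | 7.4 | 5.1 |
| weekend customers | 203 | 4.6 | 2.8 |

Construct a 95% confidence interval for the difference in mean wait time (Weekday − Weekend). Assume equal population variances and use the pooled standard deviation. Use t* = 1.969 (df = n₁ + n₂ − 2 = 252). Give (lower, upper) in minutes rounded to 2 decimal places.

(1.76, 3.84)

s_p = √[((n₁−1)s₁² + (n₂−1)s₂²)/(n₁+n₂−2)] = √[(50·5.1² + 202·2.8²)/252] = 3.3831.
SE = 3.3831·√(1/51 + 1/203) = 0.5299.
With t* = 1.969, margin = 1.969 × 0.5299 = 1.0434.
x̄₁ − x̄₂ = 7.4 − 4.6 = 2.8000; interval 2.8000 ± 1.0434 = (1.76, 3.84).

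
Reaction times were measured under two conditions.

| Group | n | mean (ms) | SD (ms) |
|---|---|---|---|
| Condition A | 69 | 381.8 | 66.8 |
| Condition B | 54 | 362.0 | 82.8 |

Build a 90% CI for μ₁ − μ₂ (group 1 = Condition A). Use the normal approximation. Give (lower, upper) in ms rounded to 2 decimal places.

(-2.97, 42.57)

Standard errors of each mean: 66.8/√69 = 8.0418 and 82.8/√54 = 11.2677.
SE(x̄₁ − x̄₂) = √(8.0418² + 11.2677²) = 13.8431 for independent samples with unequal variances.
With z* = 1.645, the margin is 1.645 × 13.8431 = 22.7719.
x̄₁ − x̄₂ = 381.8 − 362.0 = 19.8000; the interval is 19.8000 ± 22.7719 = (-2.97, 42.57).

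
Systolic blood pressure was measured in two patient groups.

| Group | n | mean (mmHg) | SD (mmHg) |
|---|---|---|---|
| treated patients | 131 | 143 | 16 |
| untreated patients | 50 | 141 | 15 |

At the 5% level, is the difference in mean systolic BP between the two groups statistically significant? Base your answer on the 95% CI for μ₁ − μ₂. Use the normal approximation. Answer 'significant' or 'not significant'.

SE₁ = s₁/√n₁ = 16/√131 = 1.3979; SE₂ = 15/√50 = 2.1213.
Independent samples, unequal variances: SE_diff = √(SE₁² + SE₂²) = √(1.95412441 + 4.49991369) = 2.5405.
z* = 1.960, so margin of error = 1.960 × 2.5405 = 4.9794.
Difference in means = 143 − 141 = 2.0000.
2.0000 ± 4.9794 → (-2.9794, 6.9794).
The interval (-2.9794, 6.9794) contains 0, so the difference is not significant.

not significant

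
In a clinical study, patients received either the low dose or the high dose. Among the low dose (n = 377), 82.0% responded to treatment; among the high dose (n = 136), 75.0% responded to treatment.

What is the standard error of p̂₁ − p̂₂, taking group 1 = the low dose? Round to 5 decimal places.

SE₁ = √(p̂₁(1−p̂₁)/n₁) = √(0.8200·0.1800/377) = 0.01979; SE₂ = √(0.7500·0.2500/136) = 0.03713.
Independent samples: SE of the difference = √(SE₁² + SE₂²) = √(0.0003916441 + 0.0013786369) = 0.04207.

0.04207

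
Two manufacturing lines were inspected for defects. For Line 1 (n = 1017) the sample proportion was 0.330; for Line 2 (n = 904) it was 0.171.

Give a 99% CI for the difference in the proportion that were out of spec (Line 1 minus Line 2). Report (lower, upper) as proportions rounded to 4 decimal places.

The two standard errors are √(0.3300×0.6700/1017) = 0.01474 and √(0.1710×0.8290/904) = 0.01252.
Because the samples are independent, SE_diff = √(0.01474² + 0.01252²) = 0.01934.
Using z* = 2.576 for 99%, ME = 2.576 × 0.01934 = 0.04982.
p̂₁ − p̂₂ = 0.1590; interval 0.1590 ± 0.04982 gives (0.1092, 0.2088).

(0.1092, 0.2088)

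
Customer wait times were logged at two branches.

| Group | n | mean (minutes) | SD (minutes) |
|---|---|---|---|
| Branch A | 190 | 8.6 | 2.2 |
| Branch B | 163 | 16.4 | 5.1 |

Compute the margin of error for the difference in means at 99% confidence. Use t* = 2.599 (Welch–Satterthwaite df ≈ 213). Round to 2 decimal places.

SE₁ = s₁/√n₁ = 2.2/√190 = 0.1596; SE₂ = 5.1/√163 = 0.3995.
Independent samples, unequal variances: SE_diff = √(SE₁² + SE₂²) = √(0.02547216 + 0.15960025) = 0.4302.
t* = 2.599, so margin of error = 2.599 × 0.4302 = 1.1181.

1.12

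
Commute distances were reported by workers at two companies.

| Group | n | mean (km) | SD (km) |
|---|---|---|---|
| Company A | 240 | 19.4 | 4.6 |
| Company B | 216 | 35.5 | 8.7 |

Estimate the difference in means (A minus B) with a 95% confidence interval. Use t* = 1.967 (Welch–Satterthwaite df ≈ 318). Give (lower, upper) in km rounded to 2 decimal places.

Standard errors of each mean: 4.6/√240 = 0.2969 and 8.7/√216 = 0.5920.
SE(x̄₁ − x̄₂) = √(0.2969² + 0.5920²) = 0.6623 for independent samples with unequal variances.
With t* = 1.967, the margin is 1.967 × 0.6623 = 1.3027.
x̄₁ − x̄₂ = 19.4 − 35.5 = -16.1000; the interval is -16.1000 ± 1.3027 = (-17.40, -14.80).

(-17.40, -14.80)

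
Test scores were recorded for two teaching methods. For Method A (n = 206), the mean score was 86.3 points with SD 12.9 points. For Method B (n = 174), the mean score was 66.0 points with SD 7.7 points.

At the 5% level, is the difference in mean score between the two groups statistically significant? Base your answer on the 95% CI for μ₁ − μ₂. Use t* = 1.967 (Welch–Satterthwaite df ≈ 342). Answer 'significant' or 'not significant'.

Standard errors of each mean: 12.9/√206 = 0.8988 and 7.7/√174 = 0.5837.
SE(x̄₁ − x̄₂) = √(0.8988² + 0.5837²) = 1.0717 for independent samples with unequal variances.
With t* = 1.967, the margin is 1.967 × 1.0717 = 2.1080.
x̄₁ − x̄₂ = 86.3 − 66.0 = 20.3000; the interval is 20.3000 ± 2.1080 = (18.1920, 22.4080).
The interval (18.1920, 22.4080) does not contain 0, so the difference is significant.

significant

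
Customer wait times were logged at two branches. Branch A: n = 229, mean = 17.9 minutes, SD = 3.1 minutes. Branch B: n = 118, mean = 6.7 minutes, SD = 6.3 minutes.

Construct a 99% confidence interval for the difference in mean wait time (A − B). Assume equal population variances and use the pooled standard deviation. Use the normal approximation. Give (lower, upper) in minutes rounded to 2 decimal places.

Pooled variance s_p² = [228·3.1² + 117·6.3²] / (229+118−2) = 19.8110, so s_p = 4.4510.
SE_diff = s_p·√(1/n₁ + 1/n₂) = 4.4510·√(1/229 + 1/118) = 0.5044.
z* = 2.576; margin = 2.576 × 0.5044 = 1.2993.
Difference = 17.9 − 6.7 = 11.2000.
11.2000 ± 1.2993 → (9.90, 12.50).

(9.90, 12.50)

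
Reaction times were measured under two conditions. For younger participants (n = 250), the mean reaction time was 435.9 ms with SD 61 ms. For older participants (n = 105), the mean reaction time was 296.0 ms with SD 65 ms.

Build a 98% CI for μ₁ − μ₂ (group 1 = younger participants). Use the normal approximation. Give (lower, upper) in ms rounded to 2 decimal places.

SE₁ = s₁/√n₁ = 61/√250 = 3.8580; SE₂ = 65/√105 = 6.3434.
Independent samples, unequal variances: SE_diff = √(SE₁² + SE₂²) = √(14.884164 + 40.23872356) = 7.4245.
z* = 2.326, so margin of error = 2.326 × 7.4245 = 17.2694.
Difference in means = 435.9 − 296.0 = 139.9000.
139.9000 ± 17.2694 → (122.63, 157.17).

(122.63, 157.17)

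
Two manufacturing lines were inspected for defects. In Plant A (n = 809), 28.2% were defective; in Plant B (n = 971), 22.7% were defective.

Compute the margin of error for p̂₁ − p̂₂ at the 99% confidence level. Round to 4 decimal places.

0.0535

SE₁ = √(p̂₁(1−p̂₁)/n₁) = √(0.2820·0.7180/809) = 0.01582; SE₂ = √(0.2270·0.7730/971) = 0.01344.
Independent samples: SE of the difference = √(SE₁² + SE₂²) = √(0.0002502724 + 0.0001806336) = 0.02076.
z* for 99% confidence is 2.576, so the margin of error is 2.576 × 0.02076 = 0.05348.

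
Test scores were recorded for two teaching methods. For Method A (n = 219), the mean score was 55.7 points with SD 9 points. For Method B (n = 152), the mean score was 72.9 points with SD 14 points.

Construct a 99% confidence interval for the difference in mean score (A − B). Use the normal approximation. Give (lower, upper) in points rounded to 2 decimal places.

(-20.52, -13.88)

Per-group SEs: s₁/√n₁ = 9/√219 = 0.6082, s₂/√n₂ = 14/√152 = 1.1355.
Unpooled SE of the difference: √(0.36990724 + 1.28936025) = 1.2881.
Margin of error = z* · SE = 2.576 × 1.2881 = 3.3181.
x̄₁ − x̄₂ = 55.7 − 72.9 = -17.2000.
CI: -17.2000 ± 3.3181 = (-20.52, -13.88).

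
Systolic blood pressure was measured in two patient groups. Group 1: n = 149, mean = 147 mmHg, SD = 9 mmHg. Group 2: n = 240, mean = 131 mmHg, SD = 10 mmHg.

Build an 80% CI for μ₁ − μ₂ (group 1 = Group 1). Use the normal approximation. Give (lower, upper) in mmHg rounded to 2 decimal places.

(14.74, 17.26)

SE₁ = s₁/√n₁ = 9/√149 = 0.7373; SE₂ = 10/√240 = 0.6455.
Independent samples, unequal variances: SE_diff = √(SE₁² + SE₂²) = √(0.54361129 + 0.41667025) = 0.9799.
z* = 1.282, so margin of error = 1.282 × 0.9799 = 1.2562.
Difference in means = 147 − 131 = 16.0000.
16.0000 ± 1.2562 → (14.74, 17.26).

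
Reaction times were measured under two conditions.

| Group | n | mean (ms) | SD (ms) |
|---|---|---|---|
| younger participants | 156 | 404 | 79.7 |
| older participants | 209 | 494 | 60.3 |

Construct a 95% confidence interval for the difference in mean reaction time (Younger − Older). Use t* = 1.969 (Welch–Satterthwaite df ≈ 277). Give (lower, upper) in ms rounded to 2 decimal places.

(-105.01, -74.99)

SE₁ = s₁/√n₁ = 79.7/√156 = 6.3811; SE₂ = 60.3/√209 = 4.1710.
Independent samples, unequal variances: SE_diff = √(SE₁² + SE₂²) = √(40.71843721 + 17.397241) = 7.6234.
t* = 1.969, so margin of error = 1.969 × 7.6234 = 15.0105.
Difference in means = 404 − 494 = -90.0000.
-90.0000 ± 15.0105 → (-105.01, -74.99).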